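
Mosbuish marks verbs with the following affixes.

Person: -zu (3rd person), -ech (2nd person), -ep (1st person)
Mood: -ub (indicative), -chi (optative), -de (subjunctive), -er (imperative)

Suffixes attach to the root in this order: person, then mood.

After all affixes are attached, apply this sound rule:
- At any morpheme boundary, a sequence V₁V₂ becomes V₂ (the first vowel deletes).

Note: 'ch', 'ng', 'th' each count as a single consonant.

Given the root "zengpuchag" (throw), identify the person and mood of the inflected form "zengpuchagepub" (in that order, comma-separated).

Segment: zengpuchag-ep-ub.
person: -ep → 1st person.
mood: -ub → indicative.

1st person, indicative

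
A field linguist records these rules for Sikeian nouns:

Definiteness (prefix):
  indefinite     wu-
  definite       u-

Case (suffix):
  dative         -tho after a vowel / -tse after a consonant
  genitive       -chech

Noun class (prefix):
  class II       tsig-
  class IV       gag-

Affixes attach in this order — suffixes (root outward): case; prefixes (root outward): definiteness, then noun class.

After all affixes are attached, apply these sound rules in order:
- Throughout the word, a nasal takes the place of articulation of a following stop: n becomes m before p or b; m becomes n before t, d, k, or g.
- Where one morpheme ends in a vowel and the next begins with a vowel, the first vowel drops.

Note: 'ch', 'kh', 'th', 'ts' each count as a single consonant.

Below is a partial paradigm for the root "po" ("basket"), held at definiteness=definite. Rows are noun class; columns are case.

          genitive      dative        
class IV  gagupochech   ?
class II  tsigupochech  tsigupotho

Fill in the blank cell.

gagupotho

Attach case dative -tho (after vowel 'o') → potho.
Attach definiteness definite u- → upotho.
Attach noun class class IV gag- → gagupotho.
Nasal assimilation: no change.
Vowel deletion: no change.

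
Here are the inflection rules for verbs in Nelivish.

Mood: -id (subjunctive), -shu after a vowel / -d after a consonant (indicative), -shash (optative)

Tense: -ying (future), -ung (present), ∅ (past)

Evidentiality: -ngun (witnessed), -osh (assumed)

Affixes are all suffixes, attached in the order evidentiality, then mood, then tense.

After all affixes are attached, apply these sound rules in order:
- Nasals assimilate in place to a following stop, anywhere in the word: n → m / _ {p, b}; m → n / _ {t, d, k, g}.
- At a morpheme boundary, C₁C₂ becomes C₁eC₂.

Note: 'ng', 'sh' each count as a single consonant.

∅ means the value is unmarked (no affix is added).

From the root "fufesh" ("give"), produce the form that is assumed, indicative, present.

Attach evidentiality assumed -osh → fufeshosh.
Attach mood indicative -d (after consonant 'sh') → fufeshoshd.
Attach tense present -ung → fufeshoshdung.
Nasal assimilation: no change.
Apply epenthesis: fufeshoshdung → fufeshoshedung.

fufeshoshedung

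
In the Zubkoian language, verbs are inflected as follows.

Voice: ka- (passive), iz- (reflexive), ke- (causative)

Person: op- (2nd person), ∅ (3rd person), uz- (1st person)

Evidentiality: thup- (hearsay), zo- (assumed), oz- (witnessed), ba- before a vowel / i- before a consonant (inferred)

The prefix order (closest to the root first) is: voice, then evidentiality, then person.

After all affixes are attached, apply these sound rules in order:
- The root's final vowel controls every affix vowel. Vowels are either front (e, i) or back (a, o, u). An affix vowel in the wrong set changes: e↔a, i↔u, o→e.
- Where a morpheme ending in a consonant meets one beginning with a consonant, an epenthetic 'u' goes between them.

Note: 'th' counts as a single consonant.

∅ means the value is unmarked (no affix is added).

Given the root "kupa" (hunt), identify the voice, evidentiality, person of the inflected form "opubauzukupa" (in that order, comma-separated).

reflexive, inferred, 2nd person

Segment: op-ba-iz-kupa.
voice: iz- → reflexive.
evidentiality: ba/i- → inferred.
person: op- → 2nd person.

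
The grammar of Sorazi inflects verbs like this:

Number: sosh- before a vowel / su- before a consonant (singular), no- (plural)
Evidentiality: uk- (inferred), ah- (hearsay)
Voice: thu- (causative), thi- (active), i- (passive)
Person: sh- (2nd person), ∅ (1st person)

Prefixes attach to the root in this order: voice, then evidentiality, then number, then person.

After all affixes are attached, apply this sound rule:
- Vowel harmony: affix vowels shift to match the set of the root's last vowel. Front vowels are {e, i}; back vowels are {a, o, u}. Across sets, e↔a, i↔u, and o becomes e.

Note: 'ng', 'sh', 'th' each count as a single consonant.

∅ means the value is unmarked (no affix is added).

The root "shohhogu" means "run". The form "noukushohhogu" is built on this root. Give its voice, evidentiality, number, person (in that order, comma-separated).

Segment: no-uk-i-shohhogu.
voice: i- → passive.
evidentiality: uk- → inferred.
number: no- → plural.
person: ∅ → 1st person.

passive, inferred, plural, 1st person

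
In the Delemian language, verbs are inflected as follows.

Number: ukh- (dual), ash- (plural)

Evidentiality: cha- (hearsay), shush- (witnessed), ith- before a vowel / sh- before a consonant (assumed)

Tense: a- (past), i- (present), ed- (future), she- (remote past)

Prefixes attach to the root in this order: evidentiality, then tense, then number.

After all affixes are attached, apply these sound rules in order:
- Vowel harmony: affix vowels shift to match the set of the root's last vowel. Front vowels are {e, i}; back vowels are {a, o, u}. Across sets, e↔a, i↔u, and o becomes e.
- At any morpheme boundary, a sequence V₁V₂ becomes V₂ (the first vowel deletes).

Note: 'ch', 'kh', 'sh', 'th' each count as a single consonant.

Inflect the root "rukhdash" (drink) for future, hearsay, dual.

ukhadcharukhdash

Attach evidentiality hearsay cha- → charukhdash.
Attach tense future ed- → edcharukhdash.
Attach number dual ukh- → ukhedcharukhdash.
Apply vowel harmony: ukhedcharukhdash → ukhadcharukhdash.
Vowel deletion: no change.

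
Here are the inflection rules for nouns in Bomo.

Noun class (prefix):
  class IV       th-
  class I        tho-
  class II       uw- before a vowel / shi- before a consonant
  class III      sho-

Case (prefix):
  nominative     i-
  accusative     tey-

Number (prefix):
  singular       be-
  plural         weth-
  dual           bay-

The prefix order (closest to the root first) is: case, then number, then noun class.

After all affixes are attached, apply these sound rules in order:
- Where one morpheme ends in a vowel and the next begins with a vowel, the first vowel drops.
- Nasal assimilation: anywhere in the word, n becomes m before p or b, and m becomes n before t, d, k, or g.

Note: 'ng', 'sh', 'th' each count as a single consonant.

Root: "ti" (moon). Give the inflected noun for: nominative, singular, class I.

Attach case nominative i- → iti.
Attach number singular be- → beiti.
Attach noun class class I tho- → thobeiti.
Apply vowel deletion: thobeiti → thobiti.
Nasal assimilation: no change.

thobiti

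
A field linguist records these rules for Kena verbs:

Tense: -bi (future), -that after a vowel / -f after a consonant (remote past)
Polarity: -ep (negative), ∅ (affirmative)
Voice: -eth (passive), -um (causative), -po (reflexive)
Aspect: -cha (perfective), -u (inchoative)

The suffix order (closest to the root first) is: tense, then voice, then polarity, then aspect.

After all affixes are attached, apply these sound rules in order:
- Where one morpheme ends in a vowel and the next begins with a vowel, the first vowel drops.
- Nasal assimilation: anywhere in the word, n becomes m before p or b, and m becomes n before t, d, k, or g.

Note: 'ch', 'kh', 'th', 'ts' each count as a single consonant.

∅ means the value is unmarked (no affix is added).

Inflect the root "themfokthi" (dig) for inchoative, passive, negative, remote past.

themfokthithatethepu

Attach tense remote past -that (after vowel 'i') → themfokthithat.
Attach voice passive -eth → themfokthithateth.
Attach polarity negative -ep → themfokthithatethep.
Attach aspect inchoative -u → themfokthithatethepu.
Vowel deletion: no change.
Nasal assimilation: no change.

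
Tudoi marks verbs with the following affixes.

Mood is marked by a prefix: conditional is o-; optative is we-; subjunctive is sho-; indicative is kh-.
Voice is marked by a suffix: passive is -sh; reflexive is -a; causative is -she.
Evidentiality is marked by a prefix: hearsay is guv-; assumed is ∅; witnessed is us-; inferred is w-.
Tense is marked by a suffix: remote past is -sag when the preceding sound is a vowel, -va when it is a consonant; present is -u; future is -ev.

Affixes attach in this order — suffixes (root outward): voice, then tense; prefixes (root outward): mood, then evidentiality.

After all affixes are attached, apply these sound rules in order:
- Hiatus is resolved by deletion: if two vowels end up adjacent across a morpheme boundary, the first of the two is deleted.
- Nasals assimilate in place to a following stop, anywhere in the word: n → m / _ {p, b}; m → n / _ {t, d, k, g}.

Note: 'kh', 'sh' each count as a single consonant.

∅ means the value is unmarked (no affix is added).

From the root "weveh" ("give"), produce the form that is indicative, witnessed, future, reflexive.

Attach mood indicative kh- → khweveh.
Attach voice reflexive -a → khweveha.
Attach evidentiality witnessed us- → uskhweveha.
Attach tense future -ev → uskhwevehaev.
Apply vowel deletion: uskhwevehaev → uskhwevehev.
Nasal assimilation: no change.

uskhwevehev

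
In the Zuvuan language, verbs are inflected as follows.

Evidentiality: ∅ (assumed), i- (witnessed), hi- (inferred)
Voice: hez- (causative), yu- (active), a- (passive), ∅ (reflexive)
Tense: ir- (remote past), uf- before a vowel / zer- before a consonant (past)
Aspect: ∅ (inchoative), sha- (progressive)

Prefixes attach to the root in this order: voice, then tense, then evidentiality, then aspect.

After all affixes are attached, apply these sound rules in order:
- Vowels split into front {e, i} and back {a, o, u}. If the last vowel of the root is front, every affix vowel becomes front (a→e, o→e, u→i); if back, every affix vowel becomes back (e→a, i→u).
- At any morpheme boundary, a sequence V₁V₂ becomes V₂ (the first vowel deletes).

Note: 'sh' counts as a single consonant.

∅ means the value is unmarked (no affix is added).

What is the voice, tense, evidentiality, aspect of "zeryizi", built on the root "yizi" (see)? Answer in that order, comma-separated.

reflexive, past, assumed, inchoative

Segment: zer-yizi.
voice: ∅ → reflexive.
tense: uf/zer- → past.
evidentiality: ∅ → assumed.
aspect: ∅ → inchoative.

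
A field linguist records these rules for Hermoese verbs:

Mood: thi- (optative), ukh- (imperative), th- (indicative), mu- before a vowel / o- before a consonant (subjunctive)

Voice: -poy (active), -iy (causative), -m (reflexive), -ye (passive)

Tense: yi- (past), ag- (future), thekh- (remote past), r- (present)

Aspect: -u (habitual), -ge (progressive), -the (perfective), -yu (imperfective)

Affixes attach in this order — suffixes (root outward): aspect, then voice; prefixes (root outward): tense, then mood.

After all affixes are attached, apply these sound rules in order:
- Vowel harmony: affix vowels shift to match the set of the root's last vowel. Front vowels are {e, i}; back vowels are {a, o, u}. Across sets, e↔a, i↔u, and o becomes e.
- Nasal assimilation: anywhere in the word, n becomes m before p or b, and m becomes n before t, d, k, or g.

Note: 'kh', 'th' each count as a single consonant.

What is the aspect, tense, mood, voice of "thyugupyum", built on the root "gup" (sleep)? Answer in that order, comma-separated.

Segment: th-yi-gup-yu-m.
aspect: -yu → imperfective.
tense: yi- → past.
mood: th- → indicative.
voice: -m → reflexive.

imperfective, past, indicative, reflexive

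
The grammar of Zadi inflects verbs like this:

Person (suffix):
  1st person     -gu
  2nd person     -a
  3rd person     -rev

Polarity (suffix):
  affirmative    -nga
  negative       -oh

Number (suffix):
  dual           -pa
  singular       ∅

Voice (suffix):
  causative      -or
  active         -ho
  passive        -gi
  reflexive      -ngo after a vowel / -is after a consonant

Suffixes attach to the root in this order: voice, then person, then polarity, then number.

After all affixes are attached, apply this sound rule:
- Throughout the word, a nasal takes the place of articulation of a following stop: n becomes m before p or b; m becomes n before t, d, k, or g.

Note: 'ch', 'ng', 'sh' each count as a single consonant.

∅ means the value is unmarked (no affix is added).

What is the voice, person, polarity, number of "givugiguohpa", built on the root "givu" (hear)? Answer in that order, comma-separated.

Segment: givu-gi-gu-oh-pa.
voice: -gi → passive.
person: -gu → 1st person.
polarity: -oh → negative.
number: -pa → dual.

passive, 1st person, negative, dual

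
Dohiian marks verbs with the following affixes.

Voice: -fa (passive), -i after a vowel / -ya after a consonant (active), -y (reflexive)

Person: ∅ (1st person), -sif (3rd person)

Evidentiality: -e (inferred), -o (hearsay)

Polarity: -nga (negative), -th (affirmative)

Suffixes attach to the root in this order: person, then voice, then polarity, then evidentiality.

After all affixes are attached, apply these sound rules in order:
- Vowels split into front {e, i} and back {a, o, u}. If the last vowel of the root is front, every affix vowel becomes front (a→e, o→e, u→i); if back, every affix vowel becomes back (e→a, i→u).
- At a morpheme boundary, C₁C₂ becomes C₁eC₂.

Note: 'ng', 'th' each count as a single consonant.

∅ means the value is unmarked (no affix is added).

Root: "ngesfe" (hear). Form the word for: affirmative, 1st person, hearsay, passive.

ngesfefethe

person = 1st person: zero marking, form stays ngesfe.
Attach voice passive -fa → ngesfefa.
Attach polarity affirmative -th → ngesfefath.
Attach evidentiality hearsay -o → ngesfefatho.
Apply vowel harmony: ngesfefatho → ngesfefethe.
Epenthesis: no change.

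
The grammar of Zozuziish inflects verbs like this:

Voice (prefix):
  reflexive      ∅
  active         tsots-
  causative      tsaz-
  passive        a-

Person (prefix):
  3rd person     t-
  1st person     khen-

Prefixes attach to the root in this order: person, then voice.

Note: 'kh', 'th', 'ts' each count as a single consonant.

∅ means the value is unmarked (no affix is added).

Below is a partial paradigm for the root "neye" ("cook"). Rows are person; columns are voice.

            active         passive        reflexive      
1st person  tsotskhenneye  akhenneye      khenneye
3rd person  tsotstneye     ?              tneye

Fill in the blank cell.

atneye

Attach person 3rd person t- → tneye.
Attach voice passive a- → atneye.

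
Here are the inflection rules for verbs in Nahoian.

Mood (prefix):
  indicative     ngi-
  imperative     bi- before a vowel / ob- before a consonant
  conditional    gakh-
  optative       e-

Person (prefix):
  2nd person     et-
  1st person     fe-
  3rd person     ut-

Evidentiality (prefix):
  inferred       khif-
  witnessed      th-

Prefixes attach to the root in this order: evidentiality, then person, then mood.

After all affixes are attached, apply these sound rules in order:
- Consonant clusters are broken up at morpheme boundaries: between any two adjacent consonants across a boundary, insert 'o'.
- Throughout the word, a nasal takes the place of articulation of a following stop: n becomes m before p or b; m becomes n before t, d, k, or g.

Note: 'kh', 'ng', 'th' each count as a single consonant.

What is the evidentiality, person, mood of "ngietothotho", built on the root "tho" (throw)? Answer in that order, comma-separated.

Segment: ngi-et-th-tho.
evidentiality: th- → witnessed.
person: et- → 2nd person.
mood: ngi- → indicative.

witnessed, 2nd person, indicative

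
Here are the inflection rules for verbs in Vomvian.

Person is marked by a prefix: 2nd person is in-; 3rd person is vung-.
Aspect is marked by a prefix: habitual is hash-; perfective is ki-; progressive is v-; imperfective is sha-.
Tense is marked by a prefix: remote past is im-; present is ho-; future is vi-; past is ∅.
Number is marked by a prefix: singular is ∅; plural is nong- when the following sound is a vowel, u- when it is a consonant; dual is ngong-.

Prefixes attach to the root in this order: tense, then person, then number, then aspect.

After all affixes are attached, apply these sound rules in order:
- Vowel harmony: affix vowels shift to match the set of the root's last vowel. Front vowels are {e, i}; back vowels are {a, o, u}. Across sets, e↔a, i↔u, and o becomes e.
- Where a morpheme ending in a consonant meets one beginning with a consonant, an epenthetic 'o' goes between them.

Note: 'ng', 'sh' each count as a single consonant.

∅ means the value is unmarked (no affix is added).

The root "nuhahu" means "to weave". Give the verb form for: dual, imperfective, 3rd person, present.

Attach tense present ho- → honuhahu.
Attach person 3rd person vung- → vunghonuhahu.
Attach number dual ngong- → ngongvunghonuhahu.
Attach aspect imperfective sha- → shangongvunghonuhahu.
Vowel harmony: no change.
Apply epenthesis: shangongvunghonuhahu → shangongovungohonuhahu.

shangongovungohonuhahu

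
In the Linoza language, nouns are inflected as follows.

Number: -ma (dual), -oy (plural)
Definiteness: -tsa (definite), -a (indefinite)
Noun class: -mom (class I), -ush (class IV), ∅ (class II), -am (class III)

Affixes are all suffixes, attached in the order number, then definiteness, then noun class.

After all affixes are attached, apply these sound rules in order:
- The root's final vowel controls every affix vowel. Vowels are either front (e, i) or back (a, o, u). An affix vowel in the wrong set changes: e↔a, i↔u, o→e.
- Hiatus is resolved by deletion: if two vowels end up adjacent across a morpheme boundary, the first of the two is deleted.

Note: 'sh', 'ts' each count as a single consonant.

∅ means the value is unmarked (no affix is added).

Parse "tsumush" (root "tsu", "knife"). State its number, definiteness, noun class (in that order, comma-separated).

dual, indefinite, class IV

Segment: tsu-ma-a-ush.
number: -ma → dual.
definiteness: -a → indefinite.
noun class: -ush → class IV.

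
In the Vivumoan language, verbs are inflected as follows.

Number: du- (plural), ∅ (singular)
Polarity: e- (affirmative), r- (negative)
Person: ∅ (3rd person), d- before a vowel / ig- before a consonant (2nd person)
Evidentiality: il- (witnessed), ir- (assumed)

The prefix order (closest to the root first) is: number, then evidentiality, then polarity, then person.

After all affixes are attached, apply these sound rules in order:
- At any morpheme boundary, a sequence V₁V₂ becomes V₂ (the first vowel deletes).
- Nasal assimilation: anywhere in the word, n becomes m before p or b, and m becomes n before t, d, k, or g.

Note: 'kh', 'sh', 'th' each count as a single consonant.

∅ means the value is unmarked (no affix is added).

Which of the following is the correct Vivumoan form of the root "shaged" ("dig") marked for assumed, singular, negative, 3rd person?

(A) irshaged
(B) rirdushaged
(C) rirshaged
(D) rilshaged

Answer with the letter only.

C

number = singular: zero marking, form stays shaged.
Attach evidentiality assumed ir- → irshaged.
Attach polarity negative r- → rirshaged.
person = 3rd person: zero marking, form stays rirshaged.
Vowel deletion: no change.
Nasal assimilation: no change.
So the correct form is rirshaged, option (C).
(D) rilshaged is wrong: it uses witnessed instead of assumed for evidentiality.
(B) rirdushaged is wrong: it uses plural instead of singular for number.
(A) irshaged is wrong: it uses affirmative instead of negative for polarity.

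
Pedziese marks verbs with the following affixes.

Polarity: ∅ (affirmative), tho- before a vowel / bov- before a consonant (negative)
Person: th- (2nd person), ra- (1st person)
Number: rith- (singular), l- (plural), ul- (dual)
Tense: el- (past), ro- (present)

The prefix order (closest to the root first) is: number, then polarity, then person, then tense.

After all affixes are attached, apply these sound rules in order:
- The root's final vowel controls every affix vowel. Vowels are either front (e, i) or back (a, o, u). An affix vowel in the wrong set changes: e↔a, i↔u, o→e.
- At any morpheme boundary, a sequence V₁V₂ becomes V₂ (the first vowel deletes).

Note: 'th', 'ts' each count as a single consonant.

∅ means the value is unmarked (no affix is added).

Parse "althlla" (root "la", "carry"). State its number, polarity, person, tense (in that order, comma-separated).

Segment: el-th-l-la.
number: l- → plural.
polarity: ∅ → affirmative.
person: th- → 2nd person.
tense: el- → past.

plural, affirmative, 2nd person, past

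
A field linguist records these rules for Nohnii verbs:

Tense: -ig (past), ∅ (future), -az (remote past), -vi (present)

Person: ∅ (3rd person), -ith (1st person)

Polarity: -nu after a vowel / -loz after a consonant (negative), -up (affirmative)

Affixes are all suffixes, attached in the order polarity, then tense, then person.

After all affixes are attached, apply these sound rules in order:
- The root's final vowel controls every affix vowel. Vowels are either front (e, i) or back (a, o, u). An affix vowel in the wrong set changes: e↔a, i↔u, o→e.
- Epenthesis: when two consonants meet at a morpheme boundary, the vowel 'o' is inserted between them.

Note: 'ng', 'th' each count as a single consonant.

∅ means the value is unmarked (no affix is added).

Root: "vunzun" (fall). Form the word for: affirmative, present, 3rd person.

vunzunupovu

Attach polarity affirmative -up → vunzunup.
Attach tense present -vi → vunzunupvi.
person = 3rd person: zero marking, form stays vunzunupvi.
Apply vowel harmony: vunzunupvi → vunzunupvu.
Apply epenthesis: vunzunupvu → vunzunupovu.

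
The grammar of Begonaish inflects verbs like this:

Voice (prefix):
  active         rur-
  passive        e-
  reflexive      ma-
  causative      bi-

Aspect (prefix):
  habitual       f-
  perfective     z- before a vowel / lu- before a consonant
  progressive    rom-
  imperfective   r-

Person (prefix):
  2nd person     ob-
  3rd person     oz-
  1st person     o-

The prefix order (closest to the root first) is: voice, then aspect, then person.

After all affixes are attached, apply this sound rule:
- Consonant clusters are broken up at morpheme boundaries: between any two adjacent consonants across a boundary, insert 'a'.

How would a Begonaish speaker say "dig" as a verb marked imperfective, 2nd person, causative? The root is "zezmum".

Attach voice causative bi- → bizezmum.
Attach aspect imperfective r- → rbizezmum.
Attach person 2nd person ob- → obrbizezmum.
Apply epenthesis: obrbizezmum → obarabizezmum.

obarabizezmum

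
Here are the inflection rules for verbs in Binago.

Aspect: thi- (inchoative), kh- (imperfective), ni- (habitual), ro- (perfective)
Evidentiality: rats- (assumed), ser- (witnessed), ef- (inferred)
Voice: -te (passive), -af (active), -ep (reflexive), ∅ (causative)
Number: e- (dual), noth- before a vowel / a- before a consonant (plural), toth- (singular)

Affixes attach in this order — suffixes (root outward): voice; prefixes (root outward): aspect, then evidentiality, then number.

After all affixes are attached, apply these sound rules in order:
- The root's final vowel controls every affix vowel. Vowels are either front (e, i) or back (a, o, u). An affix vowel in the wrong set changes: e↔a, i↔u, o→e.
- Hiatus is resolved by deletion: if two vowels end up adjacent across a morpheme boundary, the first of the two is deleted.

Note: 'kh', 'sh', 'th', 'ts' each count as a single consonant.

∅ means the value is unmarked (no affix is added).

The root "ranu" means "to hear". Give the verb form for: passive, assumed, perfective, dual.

Attach aspect perfective ro- → roranu.
Attach evidentiality assumed rats- → ratsroranu.
Attach voice passive -te → ratsroranute.
Attach number dual e- → eratsroranute.
Apply vowel harmony: eratsroranute → aratsroranuta.
Vowel deletion: no change.

aratsroranuta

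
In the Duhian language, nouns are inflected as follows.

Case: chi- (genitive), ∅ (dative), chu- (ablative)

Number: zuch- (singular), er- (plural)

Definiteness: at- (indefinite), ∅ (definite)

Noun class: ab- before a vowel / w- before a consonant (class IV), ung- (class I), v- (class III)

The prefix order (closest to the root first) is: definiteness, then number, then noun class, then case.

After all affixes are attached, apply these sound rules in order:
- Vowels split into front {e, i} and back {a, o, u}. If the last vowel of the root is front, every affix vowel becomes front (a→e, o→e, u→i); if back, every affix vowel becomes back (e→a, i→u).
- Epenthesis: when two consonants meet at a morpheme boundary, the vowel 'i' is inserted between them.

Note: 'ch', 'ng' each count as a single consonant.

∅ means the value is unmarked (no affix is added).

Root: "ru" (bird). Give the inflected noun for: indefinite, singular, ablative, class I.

chuungizuchatiru

Attach definiteness indefinite at- → atru.
Attach number singular zuch- → zuchatru.
Attach noun class class I ung- → ungzuchatru.
Attach case ablative chu- → chuungzuchatru.
Vowel harmony: no change.
Apply epenthesis: chuungzuchatru → chuungizuchatiru.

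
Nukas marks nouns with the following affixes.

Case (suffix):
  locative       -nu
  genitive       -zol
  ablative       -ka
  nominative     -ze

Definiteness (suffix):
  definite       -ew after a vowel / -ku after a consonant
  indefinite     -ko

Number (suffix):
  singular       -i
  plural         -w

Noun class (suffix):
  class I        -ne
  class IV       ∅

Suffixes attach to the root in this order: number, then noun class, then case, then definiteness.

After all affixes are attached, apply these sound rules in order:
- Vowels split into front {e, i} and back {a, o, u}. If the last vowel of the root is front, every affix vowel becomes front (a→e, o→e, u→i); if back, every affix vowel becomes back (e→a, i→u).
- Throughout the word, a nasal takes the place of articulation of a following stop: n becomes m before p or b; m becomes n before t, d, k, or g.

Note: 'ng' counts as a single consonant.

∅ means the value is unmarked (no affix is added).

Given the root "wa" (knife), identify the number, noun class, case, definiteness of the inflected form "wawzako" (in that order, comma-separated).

plural, class IV, nominative, indefinite

Segment: wa-w-ze-ko.
number: -w → plural.
noun class: ∅ → class IV.
case: -ze → nominative.
definiteness: -ko → indefinite.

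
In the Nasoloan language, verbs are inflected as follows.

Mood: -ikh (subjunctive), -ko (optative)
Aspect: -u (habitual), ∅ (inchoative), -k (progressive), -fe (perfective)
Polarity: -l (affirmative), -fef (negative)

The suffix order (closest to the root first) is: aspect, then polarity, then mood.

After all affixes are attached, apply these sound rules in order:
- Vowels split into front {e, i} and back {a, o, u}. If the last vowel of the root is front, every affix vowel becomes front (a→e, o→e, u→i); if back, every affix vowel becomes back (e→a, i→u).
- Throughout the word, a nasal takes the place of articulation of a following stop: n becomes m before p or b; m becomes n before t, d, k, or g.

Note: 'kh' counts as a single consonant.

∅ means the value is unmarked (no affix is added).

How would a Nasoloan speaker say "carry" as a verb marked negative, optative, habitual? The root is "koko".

Attach aspect habitual -u → kokou.
Attach polarity negative -fef → kokoufef.
Attach mood optative -ko → kokoufefko.
Apply vowel harmony: kokoufefko → kokoufafko.
Nasal assimilation: no change.

kokoufafko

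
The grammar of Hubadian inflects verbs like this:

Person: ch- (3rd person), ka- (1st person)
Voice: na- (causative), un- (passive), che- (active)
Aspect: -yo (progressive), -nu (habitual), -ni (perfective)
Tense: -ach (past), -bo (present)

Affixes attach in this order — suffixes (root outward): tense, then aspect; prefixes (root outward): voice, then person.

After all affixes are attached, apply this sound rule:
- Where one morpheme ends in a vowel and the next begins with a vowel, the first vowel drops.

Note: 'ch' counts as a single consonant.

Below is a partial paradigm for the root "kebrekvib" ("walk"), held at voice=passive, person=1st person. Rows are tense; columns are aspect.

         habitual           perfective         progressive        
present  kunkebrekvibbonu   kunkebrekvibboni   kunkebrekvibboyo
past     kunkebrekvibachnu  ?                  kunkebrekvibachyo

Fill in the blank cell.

Attach tense past -ach → kebrekvibach.
Attach voice passive un- → unkebrekvibach.
Attach aspect perfective -ni → unkebrekvibachni.
Attach person 1st person ka- → kaunkebrekvibachni.
Apply vowel deletion: kaunkebrekvibachni → kunkebrekvibachni.

kunkebrekvibachni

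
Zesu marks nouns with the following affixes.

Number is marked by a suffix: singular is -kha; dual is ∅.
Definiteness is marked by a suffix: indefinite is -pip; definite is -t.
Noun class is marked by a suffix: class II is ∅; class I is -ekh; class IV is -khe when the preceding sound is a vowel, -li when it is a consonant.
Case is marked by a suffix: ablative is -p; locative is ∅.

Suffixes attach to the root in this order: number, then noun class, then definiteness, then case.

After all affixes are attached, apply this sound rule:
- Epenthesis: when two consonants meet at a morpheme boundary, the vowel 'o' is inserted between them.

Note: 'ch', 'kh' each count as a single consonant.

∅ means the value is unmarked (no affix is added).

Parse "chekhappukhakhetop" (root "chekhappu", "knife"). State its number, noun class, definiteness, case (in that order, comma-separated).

singular, class IV, definite, ablative

Segment: chekhappu-kha-khe-t-p.
number: -kha → singular.
noun class: -khe/li → class IV.
definiteness: -t → definite.
case: -p → ablative.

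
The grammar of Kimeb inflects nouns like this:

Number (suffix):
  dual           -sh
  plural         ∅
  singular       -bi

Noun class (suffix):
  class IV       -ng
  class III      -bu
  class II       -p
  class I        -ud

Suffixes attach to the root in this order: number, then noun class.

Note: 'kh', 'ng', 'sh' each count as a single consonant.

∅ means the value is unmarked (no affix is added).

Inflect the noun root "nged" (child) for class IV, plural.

number = plural: zero marking, form stays nged.
Attach noun class class IV -ng → ngedng.

ngedng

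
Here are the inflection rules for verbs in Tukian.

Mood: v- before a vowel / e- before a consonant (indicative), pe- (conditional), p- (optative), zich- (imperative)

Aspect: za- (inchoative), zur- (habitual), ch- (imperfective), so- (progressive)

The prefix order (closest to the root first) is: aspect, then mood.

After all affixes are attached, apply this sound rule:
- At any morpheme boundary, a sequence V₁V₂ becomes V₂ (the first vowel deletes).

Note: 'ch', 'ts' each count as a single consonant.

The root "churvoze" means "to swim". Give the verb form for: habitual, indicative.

ezurchurvoze

Attach aspect habitual zur- → zurchurvoze.
Attach mood indicative e- (before consonant 'z') → ezurchurvoze.
Vowel deletion: no change.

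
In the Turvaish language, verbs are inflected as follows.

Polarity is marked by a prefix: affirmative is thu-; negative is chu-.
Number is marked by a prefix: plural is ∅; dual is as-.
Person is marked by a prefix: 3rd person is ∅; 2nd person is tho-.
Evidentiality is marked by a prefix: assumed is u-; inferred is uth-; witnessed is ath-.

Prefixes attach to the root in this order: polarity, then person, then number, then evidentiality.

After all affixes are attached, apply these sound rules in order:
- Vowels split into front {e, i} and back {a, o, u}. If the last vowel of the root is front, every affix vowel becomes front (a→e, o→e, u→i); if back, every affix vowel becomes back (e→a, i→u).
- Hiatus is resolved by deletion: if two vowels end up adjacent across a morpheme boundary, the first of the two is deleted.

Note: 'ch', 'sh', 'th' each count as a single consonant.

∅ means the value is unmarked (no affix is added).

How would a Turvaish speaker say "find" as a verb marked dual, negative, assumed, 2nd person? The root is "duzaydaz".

asthochuduzaydaz

Attach polarity negative chu- → chuduzaydaz.
Attach person 2nd person tho- → thochuduzaydaz.
Attach number dual as- → asthochuduzaydaz.
Attach evidentiality assumed u- → uasthochuduzaydaz.
Vowel harmony: no change.
Apply vowel deletion: uasthochuduzaydaz → asthochuduzaydaz.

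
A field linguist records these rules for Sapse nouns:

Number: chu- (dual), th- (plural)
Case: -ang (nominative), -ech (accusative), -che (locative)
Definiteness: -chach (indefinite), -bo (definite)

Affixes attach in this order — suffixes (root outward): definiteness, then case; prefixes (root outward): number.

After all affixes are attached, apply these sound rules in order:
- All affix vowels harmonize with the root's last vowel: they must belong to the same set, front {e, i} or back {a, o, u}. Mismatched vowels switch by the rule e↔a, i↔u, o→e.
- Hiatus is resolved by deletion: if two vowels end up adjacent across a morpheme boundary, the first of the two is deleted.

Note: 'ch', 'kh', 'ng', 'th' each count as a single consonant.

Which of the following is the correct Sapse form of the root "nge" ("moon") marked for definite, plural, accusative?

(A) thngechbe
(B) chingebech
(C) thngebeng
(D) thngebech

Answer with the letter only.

D

Attach definiteness definite -bo → ngebo.
Attach case accusative -ech → ngeboech.
Attach number plural th- → thngeboech.
Apply vowel harmony: thngeboech → thngebeech.
Apply vowel deletion: thngebeech → thngebech.
So the correct form is thngebech, option (D).
(A) thngechbe is wrong: it has the affixes in the wrong order.
(B) chingebech is wrong: it uses dual instead of plural for number.
(C) thngebeng is wrong: it uses nominative instead of accusative for case.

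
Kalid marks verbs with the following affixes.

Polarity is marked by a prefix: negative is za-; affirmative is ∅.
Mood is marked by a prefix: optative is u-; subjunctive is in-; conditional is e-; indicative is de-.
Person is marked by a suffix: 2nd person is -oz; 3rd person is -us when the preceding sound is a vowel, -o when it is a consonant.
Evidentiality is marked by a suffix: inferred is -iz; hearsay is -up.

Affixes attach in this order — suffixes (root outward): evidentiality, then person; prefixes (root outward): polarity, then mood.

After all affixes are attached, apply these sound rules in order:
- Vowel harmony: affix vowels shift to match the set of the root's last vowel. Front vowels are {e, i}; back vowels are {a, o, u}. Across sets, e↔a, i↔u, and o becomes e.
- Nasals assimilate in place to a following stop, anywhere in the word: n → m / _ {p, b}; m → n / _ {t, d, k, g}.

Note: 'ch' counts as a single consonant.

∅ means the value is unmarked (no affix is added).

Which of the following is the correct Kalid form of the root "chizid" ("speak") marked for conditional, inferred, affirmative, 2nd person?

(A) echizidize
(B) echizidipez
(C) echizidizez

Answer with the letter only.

Attach evidentiality inferred -iz → chizidiz.
polarity = affirmative: zero marking, form stays chizidiz.
Attach person 2nd person -oz → chizidizoz.
Attach mood conditional e- → echizidizoz.
Apply vowel harmony: echizidizoz → echizidizez.
Nasal assimilation: no change.
So the correct form is echizidizez, option (C).
(A) echizidize is wrong: it uses 3rd person instead of 2nd person for person.
(B) echizidipez is wrong: it uses hearsay instead of inferred for evidentiality.

C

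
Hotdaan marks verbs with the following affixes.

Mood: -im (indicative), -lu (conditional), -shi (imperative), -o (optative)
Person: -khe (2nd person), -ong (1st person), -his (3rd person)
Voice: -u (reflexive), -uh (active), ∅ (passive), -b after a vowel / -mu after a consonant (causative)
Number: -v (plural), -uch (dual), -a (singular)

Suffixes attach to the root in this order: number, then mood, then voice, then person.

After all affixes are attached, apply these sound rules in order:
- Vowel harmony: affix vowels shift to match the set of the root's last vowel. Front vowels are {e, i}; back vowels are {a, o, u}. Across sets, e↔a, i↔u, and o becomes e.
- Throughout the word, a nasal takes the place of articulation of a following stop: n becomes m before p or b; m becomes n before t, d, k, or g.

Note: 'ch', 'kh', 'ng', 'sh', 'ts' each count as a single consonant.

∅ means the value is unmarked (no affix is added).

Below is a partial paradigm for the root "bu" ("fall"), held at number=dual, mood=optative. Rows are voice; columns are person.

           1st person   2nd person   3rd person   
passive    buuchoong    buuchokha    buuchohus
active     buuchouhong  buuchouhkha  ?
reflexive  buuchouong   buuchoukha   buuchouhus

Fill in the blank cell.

Attach number dual -uch → buuch.
Attach mood optative -o → buucho.
Attach voice active -uh → buuchouh.
Attach person 3rd person -his → buuchouhhis.
Apply vowel harmony: buuchouhhis → buuchouhhus.
Nasal assimilation: no change.

buuchouhhus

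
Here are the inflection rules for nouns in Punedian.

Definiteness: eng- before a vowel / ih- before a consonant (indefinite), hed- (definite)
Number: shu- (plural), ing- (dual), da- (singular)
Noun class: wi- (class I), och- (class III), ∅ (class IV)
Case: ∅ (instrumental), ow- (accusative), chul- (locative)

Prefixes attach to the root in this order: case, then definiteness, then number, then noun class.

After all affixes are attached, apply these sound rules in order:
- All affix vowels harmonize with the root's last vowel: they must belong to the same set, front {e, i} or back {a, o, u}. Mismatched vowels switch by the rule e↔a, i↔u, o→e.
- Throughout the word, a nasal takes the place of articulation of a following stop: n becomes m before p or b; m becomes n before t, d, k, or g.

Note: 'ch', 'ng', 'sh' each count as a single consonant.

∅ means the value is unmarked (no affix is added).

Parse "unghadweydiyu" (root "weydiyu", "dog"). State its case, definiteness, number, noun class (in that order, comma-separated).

instrumental, definite, dual, class IV

Segment: ing-hed-weydiyu.
case: ∅ → instrumental.
definiteness: hed- → definite.
number: ing- → dual.
noun class: ∅ → class IV.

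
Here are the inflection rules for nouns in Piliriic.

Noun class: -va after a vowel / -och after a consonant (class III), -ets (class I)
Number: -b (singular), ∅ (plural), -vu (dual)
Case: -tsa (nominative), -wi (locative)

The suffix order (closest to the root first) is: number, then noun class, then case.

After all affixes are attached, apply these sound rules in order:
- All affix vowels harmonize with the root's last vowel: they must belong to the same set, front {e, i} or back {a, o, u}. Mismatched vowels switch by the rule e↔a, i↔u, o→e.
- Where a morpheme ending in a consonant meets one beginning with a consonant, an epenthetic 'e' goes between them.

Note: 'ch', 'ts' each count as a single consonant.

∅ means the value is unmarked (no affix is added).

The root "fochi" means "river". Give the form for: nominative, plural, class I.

number = plural: zero marking, form stays fochi.
Attach noun class class I -ets → fochiets.
Attach case nominative -tsa → fochietstsa.
Apply vowel harmony: fochietstsa → fochietstse.
Apply epenthesis: fochietstse → fochietsetse.

fochietsetse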